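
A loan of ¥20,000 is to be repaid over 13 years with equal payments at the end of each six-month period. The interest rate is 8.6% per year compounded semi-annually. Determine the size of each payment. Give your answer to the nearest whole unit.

Level ordinary annuity; solve PV = PMT × [(1 − (1+r)^−n)/r] for PMT.
Periodic rate r = 0.086/2 per half-year; n is counted in half-years.
With n = 26: PMT = 20,000 / ([(1 − (1+r)^−n)/r]) = ¥1,293

¥1,293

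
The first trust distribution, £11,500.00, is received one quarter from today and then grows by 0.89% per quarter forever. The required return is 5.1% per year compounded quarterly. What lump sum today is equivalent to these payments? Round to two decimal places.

Periodic rate r = 0.051/4 per quarter.
Growing perpetuity (Gordon): PV = PMT₁ / (r − g) = 11,500 / (r − 0.0089) = £2,987,012.99.

£2,987,012.99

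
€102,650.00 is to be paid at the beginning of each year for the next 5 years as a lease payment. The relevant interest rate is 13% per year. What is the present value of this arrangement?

This is an annuity due: 5 payments of €102,650.00 at the beginning of each year.
Periodic rate r = 0.13 per year.
PV = PMT × [(1 − (1+r)^−n)/r] × (1+r) = 102,650 × [1 − (1+r)^−5] / r × (1+r) = €407,979.48

€407,979.48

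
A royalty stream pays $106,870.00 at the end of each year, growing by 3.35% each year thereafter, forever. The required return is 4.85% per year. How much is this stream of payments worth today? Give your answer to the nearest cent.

$7,124,666.67

Periodic rate r = 0.0485 per year.
Growing perpetuity (Gordon): PV = PMT₁ / (r − g) = 106,870 / (r − 0.0335) = $7,124,666.67.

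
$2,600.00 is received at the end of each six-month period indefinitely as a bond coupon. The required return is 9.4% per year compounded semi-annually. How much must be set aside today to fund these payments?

$55,319.15

Periodic rate r = 0.094/2 per half-year.
Level perpetuity: PV = PMT / r = 2,600 / (0.094/2) = $55,319.15.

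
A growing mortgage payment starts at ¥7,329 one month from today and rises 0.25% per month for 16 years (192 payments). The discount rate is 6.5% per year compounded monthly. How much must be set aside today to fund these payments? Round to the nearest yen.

¥1,074,294

Periodic rate r = 0.065/12 per month; n is counted in months.
Growing ordinary annuity: PV = PMT₁ × [1 − ((1+g)/(1+r))^n] / (r − g) = 7,329 × [1 − ((1+0.0025)/(1+r))^192] / (r − 0.0025) = ¥1,074,294.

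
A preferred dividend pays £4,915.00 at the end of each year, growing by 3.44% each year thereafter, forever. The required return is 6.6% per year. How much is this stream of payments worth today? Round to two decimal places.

£155,537.97

Periodic rate r = 0.066 per year.
Growing perpetuity (Gordon): PV = PMT₁ / (r − g) = 4,915 / (r − 0.0344) = £155,537.97.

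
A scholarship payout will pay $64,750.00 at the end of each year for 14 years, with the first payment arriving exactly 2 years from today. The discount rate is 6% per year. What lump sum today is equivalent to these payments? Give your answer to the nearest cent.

Ordinary annuity of 14 payments, first payment at period 2.
Periodic rate r = 0.06 per year.
The ordinary-annuity PV formula values the stream one period before the first payment (period 1); discount that back 1 periods:
PV₀ = 64,750 × [1 − (1+r)^−14] / r × (1+r)^−1 = $567,783.22

$567,783.22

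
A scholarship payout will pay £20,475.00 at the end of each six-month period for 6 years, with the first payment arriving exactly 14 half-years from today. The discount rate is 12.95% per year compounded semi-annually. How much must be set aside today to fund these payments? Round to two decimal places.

£73,996.96

Ordinary annuity of 12 payments, first payment at period 14.
Periodic rate r = 0.1295/2 per half-year; n is counted in half-years.
The ordinary-annuity PV formula values the stream one period before the first payment (period 13); discount that back 13 periods:
PV₀ = 20,475 × [1 − (1+r)^−12] / r × (1+r)^−13 = £73,996.96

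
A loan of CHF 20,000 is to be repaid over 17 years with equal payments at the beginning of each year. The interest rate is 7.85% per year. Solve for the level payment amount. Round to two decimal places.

Level annuity due; solve PV = PMT × [(1 − (1+r)^−n)/r] × (1+r) for PMT.
Periodic rate r = 0.0785 per year.
With n = 17: PMT = 20,000 / ([(1 − (1+r)^−n)/r] × (1+r)) = CHF 2,012.70

CHF 2,012.70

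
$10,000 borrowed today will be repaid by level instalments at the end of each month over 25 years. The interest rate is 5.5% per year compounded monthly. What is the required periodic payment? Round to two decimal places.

Level ordinary annuity; solve PV = PMT × [(1 − (1+r)^−n)/r] for PMT.
Periodic rate r = 0.055/12 per month; n is counted in months.
With n = 300: PMT = 10,000 / ([(1 − (1+r)^−n)/r]) = $61.41

$61.41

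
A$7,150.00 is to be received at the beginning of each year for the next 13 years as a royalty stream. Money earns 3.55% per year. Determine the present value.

A$76,039.97

This is an annuity due: 13 payments of A$7,150.00 at the beginning of each year.
Periodic rate r = 0.0355 per year.
PV = PMT × [(1 − (1+r)^−n)/r] × (1+r) = 7,150 × [1 − (1+r)^−13] / r × (1+r) = A$76,039.97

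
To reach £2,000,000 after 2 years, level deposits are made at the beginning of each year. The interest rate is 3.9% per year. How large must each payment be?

Level annuity due; solve FV = PMT × [((1+r)^n − 1)/r] × (1+r) for PMT.
Periodic rate r = 0.039 per year.
With n = 2: PMT = 2,000,000 / ([((1+r)^n − 1)/r] × (1+r)) = £944,054.84

£944,054.84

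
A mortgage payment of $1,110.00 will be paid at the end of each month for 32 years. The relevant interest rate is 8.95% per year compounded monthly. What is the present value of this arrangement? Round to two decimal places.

$140,247.01

This is an ordinary annuity: 384 payments of $1,110.00 at the end of each month.
Periodic rate r = 0.0895/12 per month; n is counted in months.
PV = PMT × [(1 − (1+r)^−n)/r] = 1,110 × [1 − (1+r)^−384] / r = $140,247.01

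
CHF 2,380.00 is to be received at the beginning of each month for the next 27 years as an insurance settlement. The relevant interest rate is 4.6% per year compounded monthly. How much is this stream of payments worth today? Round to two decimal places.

CHF 442,823.43

This is an annuity due: 324 payments of CHF 2,380.00 at the beginning of each month.
Periodic rate r = 0.046/12 per month; n is counted in months.
PV = PMT × [(1 − (1+r)^−n)/r] × (1+r) = 2,380 × [1 − (1+r)^−324] / r × (1+r) = CHF 442,823.43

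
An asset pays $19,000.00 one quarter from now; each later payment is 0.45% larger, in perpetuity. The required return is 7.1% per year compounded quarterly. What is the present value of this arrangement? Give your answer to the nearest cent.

$1,433,962.26

Periodic rate r = 0.071/4 per quarter.
Growing perpetuity (Gordon): PV = PMT₁ / (r − g) = 19,000 / (r − 0.0045) = $1,433,962.26.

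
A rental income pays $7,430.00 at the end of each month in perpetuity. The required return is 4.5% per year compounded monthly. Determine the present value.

$1,981,333.33

Periodic rate r = 0.045/12 per month.
Level perpetuity: PV = PMT / r = 7,430 / (0.045/12) = $1,981,333.33.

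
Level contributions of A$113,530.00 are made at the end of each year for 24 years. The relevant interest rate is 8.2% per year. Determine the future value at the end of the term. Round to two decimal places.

A$7,793,551.01

This is an ordinary annuity: 24 deposits of A$113,530.00 at the end of each year.
Periodic rate r = 0.082 per year.
FV = PMT × [((1+r)^n − 1)/r] = 113,530 × [(1+r)^24 − 1] / r = A$7,793,551.01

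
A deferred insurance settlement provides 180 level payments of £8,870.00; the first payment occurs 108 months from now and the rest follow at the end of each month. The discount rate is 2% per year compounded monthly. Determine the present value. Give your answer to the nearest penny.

Ordinary annuity of 180 payments, first payment at period 108.
Periodic rate r = 0.02/12 per month; n is counted in months.
The ordinary-annuity PV formula values the stream one period before the first payment (period 107); discount that back 107 periods:
PV₀ = 8,870 × [1 − (1+r)^−180] / r × (1+r)^−107 = £1,153,412.05

£1,153,412.05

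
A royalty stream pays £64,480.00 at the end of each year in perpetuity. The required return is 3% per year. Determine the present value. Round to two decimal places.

£2,149,333.33

Periodic rate r = 0.03 per year.
Level perpetuity: PV = PMT / r = 64,480 / (0.03) = £2,149,333.33.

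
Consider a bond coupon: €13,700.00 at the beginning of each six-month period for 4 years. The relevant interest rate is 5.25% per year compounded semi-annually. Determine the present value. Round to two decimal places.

€100,274.29

This is an annuity due: 8 payments of €13,700.00 at the beginning of each six-month period.
Periodic rate r = 0.0525/2 per half-year; n is counted in half-years.
PV = PMT × [(1 − (1+r)^−n)/r] × (1+r) = 13,700 × [1 − (1+r)^−8] / r × (1+r) = €100,274.29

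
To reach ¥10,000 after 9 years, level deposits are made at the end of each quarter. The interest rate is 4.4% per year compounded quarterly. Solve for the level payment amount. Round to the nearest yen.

Level ordinary annuity; solve FV = PMT × [((1+r)^n − 1)/r] for PMT.
Periodic rate r = 0.044/4 per quarter; n is counted in quarters.
With n = 36: PMT = 10,000 / ([((1+r)^n − 1)/r]) = ¥228

¥228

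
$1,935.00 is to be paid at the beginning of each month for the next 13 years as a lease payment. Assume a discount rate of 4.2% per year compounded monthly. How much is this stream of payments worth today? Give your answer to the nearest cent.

This is an annuity due: 156 payments of $1,935.00 at the beginning of each month.
Periodic rate r = 0.042/12 per month; n is counted in months.
PV = PMT × [(1 − (1+r)^−n)/r] × (1+r) = 1,935 × [1 − (1+r)^−156] / r × (1+r) = $233,115.51

$233,115.51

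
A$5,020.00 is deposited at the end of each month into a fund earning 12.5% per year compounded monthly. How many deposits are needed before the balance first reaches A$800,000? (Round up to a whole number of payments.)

Periodic rate r = 0.125/12 per month; n is counted in months.
Ordinary annuity FV: 800,000 = 5,020 × [((1+r)^n − 1)/r].
(1+r)^n = 1 + 800,000 × r / 5,020, so n = ln(1 + 800,000·r/5,020) / ln(1+r) = 94.41.
Round up to a whole number of payments: n = 95.

95 payments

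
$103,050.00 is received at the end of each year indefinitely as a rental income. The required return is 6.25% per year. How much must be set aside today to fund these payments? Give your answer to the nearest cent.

Periodic rate r = 0.0625 per year.
Level perpetuity: PV = PMT / r = 103,050 / (0.0625) = $1,648,800.00.

$1,648,800.00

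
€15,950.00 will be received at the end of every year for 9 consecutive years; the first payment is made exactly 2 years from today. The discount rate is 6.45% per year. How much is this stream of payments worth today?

€99,947.05

Ordinary annuity of 9 payments, first payment at period 2.
Periodic rate r = 0.0645 per year.
The ordinary-annuity PV formula values the stream one period before the first payment (period 1); discount that back 1 periods:
PV₀ = 15,950 × [1 − (1+r)^−9] / r × (1+r)^−1 = €99,947.05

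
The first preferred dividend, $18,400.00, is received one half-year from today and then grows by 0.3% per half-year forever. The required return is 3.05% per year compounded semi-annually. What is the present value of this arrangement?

$1,502,040.82

Periodic rate r = 0.0305/2 per half-year.
Growing perpetuity (Gordon): PV = PMT₁ / (r − g) = 18,400 / (r − 0.003) = $1,502,040.82.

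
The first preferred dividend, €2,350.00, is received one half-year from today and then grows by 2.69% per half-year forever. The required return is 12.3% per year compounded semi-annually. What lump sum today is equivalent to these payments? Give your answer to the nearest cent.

€67,919.08

Periodic rate r = 0.123/2 per half-year.
Growing perpetuity (Gordon): PV = PMT₁ / (r − g) = 2,350 / (r − 0.0269) = €67,919.08.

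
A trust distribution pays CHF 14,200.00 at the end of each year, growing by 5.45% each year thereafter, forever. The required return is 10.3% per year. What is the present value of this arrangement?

Periodic rate r = 0.103 per year.
Growing perpetuity (Gordon): PV = PMT₁ / (r − g) = 14,200 / (r − 0.0545) = CHF 292,783.51.

CHF 292,783.51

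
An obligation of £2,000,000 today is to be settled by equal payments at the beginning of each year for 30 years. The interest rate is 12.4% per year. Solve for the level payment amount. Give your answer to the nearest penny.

Level annuity due; solve PV = PMT × [(1 − (1+r)^−n)/r] × (1+r) for PMT.
Periodic rate r = 0.124 per year.
With n = 30: PMT = 2,000,000 / ([(1 − (1+r)^−n)/r] × (1+r)) = £227,462.71

£227,462.71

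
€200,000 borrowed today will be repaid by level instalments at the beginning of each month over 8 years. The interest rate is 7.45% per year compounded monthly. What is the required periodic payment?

Level annuity due; solve PV = PMT × [(1 − (1+r)^−n)/r] × (1+r) for PMT.
Periodic rate r = 0.0745/12 per month; n is counted in months.
With n = 96: PMT = 200,000 / ([(1 − (1+r)^−n)/r] × (1+r)) = €2,754.65

€2,754.65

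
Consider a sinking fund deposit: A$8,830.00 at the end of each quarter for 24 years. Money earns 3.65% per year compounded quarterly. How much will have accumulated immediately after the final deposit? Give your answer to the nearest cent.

A$1,346,761.26

This is an ordinary annuity: 96 deposits of A$8,830.00 at the end of each quarter.
Periodic rate r = 0.0365/4 per quarter; n is counted in quarters.
FV = PMT × [((1+r)^n − 1)/r] = 8,830 × [(1+r)^96 − 1] / r = A$1,346,761.26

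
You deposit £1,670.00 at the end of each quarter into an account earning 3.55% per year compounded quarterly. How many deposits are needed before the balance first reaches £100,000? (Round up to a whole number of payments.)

Periodic rate r = 0.0355/4 per quarter; n is counted in quarters.
Ordinary annuity FV: 100,000 = 1,670 × [((1+r)^n − 1)/r].
(1+r)^n = 1 + 100,000 × r / 1,670, so n = ln(1 + 100,000·r/1,670) / ln(1+r) = 48.24.
Round up to a whole number of payments: n = 49.

49 payments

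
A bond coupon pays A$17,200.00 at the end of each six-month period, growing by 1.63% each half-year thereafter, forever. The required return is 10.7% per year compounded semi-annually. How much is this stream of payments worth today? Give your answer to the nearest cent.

Periodic rate r = 0.107/2 per half-year.
Growing perpetuity (Gordon): PV = PMT₁ / (r − g) = 17,200 / (r − 0.0163) = A$462,365.59.

A$462,365.59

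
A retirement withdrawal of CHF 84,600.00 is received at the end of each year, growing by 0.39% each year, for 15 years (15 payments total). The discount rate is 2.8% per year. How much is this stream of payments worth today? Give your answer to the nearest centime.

Periodic rate r = 0.028 per year.
Growing ordinary annuity: PV = PMT₁ × [1 − ((1+g)/(1+r))^n] / (r − g) = 84,600 × [1 − ((1+0.0039)/(1+r))^15] / (r − 0.0039) = CHF 1,051,062.66.

CHF 1,051,062.66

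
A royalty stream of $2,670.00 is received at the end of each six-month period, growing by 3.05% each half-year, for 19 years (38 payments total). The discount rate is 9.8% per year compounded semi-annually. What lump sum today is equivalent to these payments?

Periodic rate r = 0.098/2 per half-year; n is counted in half-years.
Growing ordinary annuity: PV = PMT₁ × [1 − ((1+g)/(1+r))^n] / (r − g) = 2,670 × [1 − ((1+0.0305)/(1+r))^38] / (r − 0.0305) = $70,924.53.

$70,924.53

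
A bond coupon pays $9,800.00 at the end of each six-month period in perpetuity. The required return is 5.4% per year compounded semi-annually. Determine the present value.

Periodic rate r = 0.054/2 per half-year.
Level perpetuity: PV = PMT / r = 9,800 / (0.054/2) = $362,962.96.

$362,962.96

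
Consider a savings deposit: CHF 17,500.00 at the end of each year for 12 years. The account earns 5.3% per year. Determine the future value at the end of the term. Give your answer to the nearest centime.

CHF 283,435.74

This is an ordinary annuity: 12 deposits of CHF 17,500.00 at the end of each year.
Periodic rate r = 0.053 per year.
FV = PMT × [((1+r)^n − 1)/r] = 17,500 × [(1+r)^12 − 1] / r = CHF 283,435.74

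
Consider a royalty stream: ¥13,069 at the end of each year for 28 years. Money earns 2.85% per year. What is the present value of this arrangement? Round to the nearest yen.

This is an ordinary annuity: 28 payments of ¥13,069 at the end of each year.
Periodic rate r = 0.0285 per year.
PV = PMT × [(1 − (1+r)^−n)/r] = 13,069 × [1 − (1+r)^−28] / r = ¥249,787

¥249,787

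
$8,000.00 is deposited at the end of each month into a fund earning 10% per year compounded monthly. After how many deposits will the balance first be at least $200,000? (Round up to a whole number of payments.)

23 payments

Periodic rate r = 0.1/12 per month; n is counted in months.
Ordinary annuity FV: 200,000 = 8,000 × [((1+r)^n − 1)/r].
(1+r)^n = 1 + 200,000 × r / 8,000, so n = ln(1 + 200,000·r/8,000) / ln(1+r) = 22.80.
Round up to a whole number of payments: n = 23.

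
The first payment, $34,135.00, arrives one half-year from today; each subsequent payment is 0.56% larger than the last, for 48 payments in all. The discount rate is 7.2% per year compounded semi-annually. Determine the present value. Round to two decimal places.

Periodic rate r = 0.072/2 per half-year; n is counted in half-years.
Growing ordinary annuity: PV = PMT₁ × [1 − ((1+g)/(1+r))^n] / (r − g) = 34,135 × [1 − ((1+0.0056)/(1+r))^48] / (r − 0.0056) = $854,036.15.

$854,036.15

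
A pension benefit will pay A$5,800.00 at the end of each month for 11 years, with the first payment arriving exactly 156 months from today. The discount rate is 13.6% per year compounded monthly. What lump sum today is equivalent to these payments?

A$69,061.79

Ordinary annuity of 132 payments, first payment at period 156.
Periodic rate r = 0.136/12 per month; n is counted in months.
The ordinary-annuity PV formula values the stream one period before the first payment (period 155); discount that back 155 periods:
PV₀ = 5,800 × [1 − (1+r)^−132] / r × (1+r)^−155 = A$69,061.79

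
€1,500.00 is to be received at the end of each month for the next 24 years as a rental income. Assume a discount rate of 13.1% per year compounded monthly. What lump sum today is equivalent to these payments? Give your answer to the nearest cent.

€131,379.28

This is an ordinary annuity: 288 payments of €1,500.00 at the end of each month.
Periodic rate r = 0.131/12 per month; n is counted in months.
PV = PMT × [(1 − (1+r)^−n)/r] = 1,500 × [1 − (1+r)^−288] / r = €131,379.28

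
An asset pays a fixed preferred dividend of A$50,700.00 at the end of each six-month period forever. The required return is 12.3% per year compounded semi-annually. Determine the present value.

A$824,390.24

Periodic rate r = 0.123/2 per half-year.
Level perpetuity: PV = PMT / r = 50,700 / (0.123/2) = A$824,390.24.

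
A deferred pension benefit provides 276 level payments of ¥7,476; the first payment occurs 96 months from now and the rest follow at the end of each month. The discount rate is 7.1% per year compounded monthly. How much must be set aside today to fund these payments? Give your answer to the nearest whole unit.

Ordinary annuity of 276 payments, first payment at period 96.
Periodic rate r = 0.071/12 per month; n is counted in months.
The ordinary-annuity PV formula values the stream one period before the first payment (period 95); discount that back 95 periods:
PV₀ = 7,476 × [1 − (1+r)^−276] / r × (1+r)^−95 = ¥579,834

¥579,834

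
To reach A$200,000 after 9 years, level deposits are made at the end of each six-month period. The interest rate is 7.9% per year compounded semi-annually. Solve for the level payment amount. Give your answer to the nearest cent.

A$7,834.53

Level ordinary annuity; solve FV = PMT × [((1+r)^n − 1)/r] for PMT.
Periodic rate r = 0.079/2 per half-year; n is counted in half-years.
With n = 18: PMT = 200,000 / ([((1+r)^n − 1)/r]) = A$7,834.53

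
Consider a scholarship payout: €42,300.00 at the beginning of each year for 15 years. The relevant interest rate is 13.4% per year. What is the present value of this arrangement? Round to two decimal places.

This is an annuity due: 15 payments of €42,300.00 at the beginning of each year.
Periodic rate r = 0.134 per year.
PV = PMT × [(1 − (1+r)^−n)/r] × (1+r) = 42,300 × [1 − (1+r)^−15] / r × (1+r) = €303,690.02

€303,690.02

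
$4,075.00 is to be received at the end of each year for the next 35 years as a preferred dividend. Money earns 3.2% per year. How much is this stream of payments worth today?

This is an ordinary annuity: 35 payments of $4,075.00 at the end of each year.
Periodic rate r = 0.032 per year.
PV = PMT × [(1 − (1+r)^−n)/r] = 4,075 × [1 − (1+r)^−35] / r = $85,058.57

$85,058.57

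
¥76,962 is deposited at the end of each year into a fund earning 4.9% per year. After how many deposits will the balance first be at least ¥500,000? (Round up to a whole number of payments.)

6 payments

Periodic rate r = 0.049 per year.
Ordinary annuity FV: 500,000 = 76,962 × [((1+r)^n − 1)/r].
(1+r)^n = 1 + 500,000 × r / 76,962, so n = ln(1 + 500,000·r/76,962) / ln(1+r) = 5.78.
Round up to a whole number of payments: n = 6.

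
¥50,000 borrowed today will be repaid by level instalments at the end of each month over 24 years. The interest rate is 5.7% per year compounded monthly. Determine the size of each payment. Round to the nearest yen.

Level ordinary annuity; solve PV = PMT × [(1 − (1+r)^−n)/r] for PMT.
Periodic rate r = 0.057/12 per month; n is counted in months.
With n = 288: PMT = 50,000 / ([(1 − (1+r)^−n)/r]) = ¥319

¥319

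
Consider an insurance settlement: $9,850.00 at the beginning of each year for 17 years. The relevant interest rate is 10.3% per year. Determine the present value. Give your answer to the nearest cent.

$85,556.41

This is an annuity due: 17 payments of $9,850.00 at the beginning of each year.
Periodic rate r = 0.103 per year.
PV = PMT × [(1 − (1+r)^−n)/r] × (1+r) = 9,850 × [1 − (1+r)^−17] / r × (1+r) = $85,556.41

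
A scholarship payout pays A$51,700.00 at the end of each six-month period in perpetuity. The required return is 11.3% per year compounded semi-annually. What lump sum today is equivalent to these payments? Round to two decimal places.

A$915,044.25

Periodic rate r = 0.113/2 per half-year.
Level perpetuity: PV = PMT / r = 51,700 / (0.113/2) = A$915,044.25.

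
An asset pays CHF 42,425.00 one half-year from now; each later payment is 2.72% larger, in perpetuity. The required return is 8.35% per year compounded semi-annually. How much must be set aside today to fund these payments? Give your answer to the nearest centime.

Periodic rate r = 0.0835/2 per half-year.
Growing perpetuity (Gordon): PV = PMT₁ / (r − g) = 42,425 / (r − 0.0272) = CHF 2,915,807.56.

CHF 2,915,807.56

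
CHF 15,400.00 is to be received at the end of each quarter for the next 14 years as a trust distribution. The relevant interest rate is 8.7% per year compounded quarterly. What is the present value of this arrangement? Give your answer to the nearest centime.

CHF 495,838.22

This is an ordinary annuity: 56 payments of CHF 15,400.00 at the end of each quarter.
Periodic rate r = 0.087/4 per quarter; n is counted in quarters.
PV = PMT × [(1 − (1+r)^−n)/r] = 15,400 × [1 − (1+r)^−56] / r = CHF 495,838.22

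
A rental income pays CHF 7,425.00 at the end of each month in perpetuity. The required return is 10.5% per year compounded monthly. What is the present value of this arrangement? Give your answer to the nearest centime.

CHF 848,571.43

Periodic rate r = 0.105/12 per month.
Level perpetuity: PV = PMT / r = 7,425 / (0.105/12) = CHF 848,571.43.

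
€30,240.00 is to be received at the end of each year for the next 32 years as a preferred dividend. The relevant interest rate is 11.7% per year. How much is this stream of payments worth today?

€250,967.87

This is an ordinary annuity: 32 payments of €30,240.00 at the end of each year.
Periodic rate r = 0.117 per year.
PV = PMT × [(1 − (1+r)^−n)/r] = 30,240 × [1 − (1+r)^−32] / r = €250,967.87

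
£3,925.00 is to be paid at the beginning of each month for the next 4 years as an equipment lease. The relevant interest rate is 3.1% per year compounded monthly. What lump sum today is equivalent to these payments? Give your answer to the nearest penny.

£177,429.96

This is an annuity due: 48 payments of £3,925.00 at the beginning of each month.
Periodic rate r = 0.031/12 per month; n is counted in months.
PV = PMT × [(1 − (1+r)^−n)/r] × (1+r) = 3,925 × [1 − (1+r)^−48] / r × (1+r) = £177,429.96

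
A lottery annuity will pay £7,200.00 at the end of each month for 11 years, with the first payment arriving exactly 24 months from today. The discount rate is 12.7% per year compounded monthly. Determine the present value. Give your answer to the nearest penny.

£400,957.45

Ordinary annuity of 132 payments, first payment at period 24.
Periodic rate r = 0.127/12 per month; n is counted in months.
The ordinary-annuity PV formula values the stream one period before the first payment (period 23); discount that back 23 periods:
PV₀ = 7,200 × [1 − (1+r)^−132] / r × (1+r)^−23 = £400,957.45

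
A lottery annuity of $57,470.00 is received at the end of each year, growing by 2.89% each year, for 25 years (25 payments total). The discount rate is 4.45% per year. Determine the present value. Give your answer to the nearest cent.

Periodic rate r = 0.0445 per year.
Growing ordinary annuity: PV = PMT₁ × [1 − ((1+g)/(1+r))^n] / (r − g) = 57,470 × [1 − ((1+0.0289)/(1+r))^25] / (r − 0.0289) = $1,155,056.80.

$1,155,056.80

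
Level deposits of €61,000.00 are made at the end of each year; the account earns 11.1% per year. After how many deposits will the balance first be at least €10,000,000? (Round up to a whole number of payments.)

Periodic rate r = 0.111 per year.
Ordinary annuity FV: 10,000,000 = 61,000 × [((1+r)^n − 1)/r].
(1+r)^n = 1 + 10,000,000 × r / 61,000, so n = ln(1 + 10,000,000·r/61,000) / ln(1+r) = 28.07.
Round up to a whole number of payments: n = 29.

29 payments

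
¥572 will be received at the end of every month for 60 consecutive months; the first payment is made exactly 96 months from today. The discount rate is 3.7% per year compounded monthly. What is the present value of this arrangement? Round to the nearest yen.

Ordinary annuity of 60 payments, first payment at period 96.
Periodic rate r = 0.037/12 per month; n is counted in months.
The ordinary-annuity PV formula values the stream one period before the first payment (period 95); discount that back 95 periods:
PV₀ = 572 × [1 − (1+r)^−60] / r × (1+r)^−95 = ¥23,354

¥23,354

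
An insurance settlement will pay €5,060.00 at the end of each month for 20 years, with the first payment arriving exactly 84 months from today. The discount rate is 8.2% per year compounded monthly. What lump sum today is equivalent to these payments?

Ordinary annuity of 240 payments, first payment at period 84.
Periodic rate r = 0.082/12 per month; n is counted in months.
The ordinary-annuity PV formula values the stream one period before the first payment (period 83); discount that back 83 periods:
PV₀ = 5,060 × [1 − (1+r)^−240] / r × (1+r)^−83 = €338,687.45

€338,687.45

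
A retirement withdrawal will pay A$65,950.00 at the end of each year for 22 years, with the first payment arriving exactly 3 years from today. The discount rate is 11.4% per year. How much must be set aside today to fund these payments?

A$422,807.28

Ordinary annuity of 22 payments, first payment at period 3.
Periodic rate r = 0.114 per year.
The ordinary-annuity PV formula values the stream one period before the first payment (period 2); discount that back 2 periods:
PV₀ = 65,950 × [1 − (1+r)^−22] / r × (1+r)^−2 = A$422,807.28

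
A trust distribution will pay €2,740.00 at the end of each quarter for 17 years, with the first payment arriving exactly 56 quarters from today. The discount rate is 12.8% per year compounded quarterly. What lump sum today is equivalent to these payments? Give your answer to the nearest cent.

Ordinary annuity of 68 payments, first payment at period 56.
Periodic rate r = 0.128/4 per quarter; n is counted in quarters.
The ordinary-annuity PV formula values the stream one period before the first payment (period 55); discount that back 55 periods:
PV₀ = 2,740 × [1 − (1+r)^−68] / r × (1+r)^−55 = €13,364.91

€13,364.91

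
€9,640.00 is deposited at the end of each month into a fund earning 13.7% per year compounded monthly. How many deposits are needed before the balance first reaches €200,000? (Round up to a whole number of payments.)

Periodic rate r = 0.137/12 per month; n is counted in months.
Ordinary annuity FV: 200,000 = 9,640 × [((1+r)^n − 1)/r].
(1+r)^n = 1 + 200,000 × r / 9,640, so n = ln(1 + 200,000·r/9,640) / ln(1+r) = 18.73.
Round up to a whole number of payments: n = 19.

19 payments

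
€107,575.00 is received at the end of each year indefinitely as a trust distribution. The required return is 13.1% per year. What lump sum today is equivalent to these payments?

€821,183.21

Periodic rate r = 0.131 per year.
Level perpetuity: PV = PMT / r = 107,575 / (0.131) = €821,183.21.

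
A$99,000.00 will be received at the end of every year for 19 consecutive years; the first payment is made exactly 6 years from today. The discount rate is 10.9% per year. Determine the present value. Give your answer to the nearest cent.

Ordinary annuity of 19 payments, first payment at period 6.
Periodic rate r = 0.109 per year.
The ordinary-annuity PV formula values the stream one period before the first payment (period 5); discount that back 5 periods:
PV₀ = 99,000 × [1 − (1+r)^−19] / r × (1+r)^−5 = A$465,608.94

A$465,608.94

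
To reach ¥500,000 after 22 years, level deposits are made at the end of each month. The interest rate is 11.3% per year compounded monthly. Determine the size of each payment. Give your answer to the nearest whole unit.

Level ordinary annuity; solve FV = PMT × [((1+r)^n − 1)/r] for PMT.
Periodic rate r = 0.113/12 per month; n is counted in months.
With n = 264: PMT = 500,000 / ([((1+r)^n − 1)/r]) = ¥433

¥433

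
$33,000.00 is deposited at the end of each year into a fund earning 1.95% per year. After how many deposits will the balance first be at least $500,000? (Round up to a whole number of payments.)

14 payments

Periodic rate r = 0.0195 per year.
Ordinary annuity FV: 500,000 = 33,000 × [((1+r)^n − 1)/r].
(1+r)^n = 1 + 500,000 × r / 33,000, so n = ln(1 + 500,000·r/33,000) / ln(1+r) = 13.40.
Round up to a whole number of payments: n = 14.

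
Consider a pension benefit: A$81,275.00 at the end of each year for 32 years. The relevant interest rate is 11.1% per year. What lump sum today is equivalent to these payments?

This is an ordinary annuity: 32 payments of A$81,275.00 at the end of each year.
Periodic rate r = 0.111 per year.
PV = PMT × [(1 − (1+r)^−n)/r] = 81,275 × [1 − (1+r)^−32] / r = A$706,984.94

A$706,984.94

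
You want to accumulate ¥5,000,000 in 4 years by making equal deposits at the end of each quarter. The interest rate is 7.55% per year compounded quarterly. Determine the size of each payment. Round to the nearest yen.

¥270,602

Level ordinary annuity; solve FV = PMT × [((1+r)^n − 1)/r] for PMT.
Periodic rate r = 0.0755/4 per quarter; n is counted in quarters.
With n = 16: PMT = 5,000,000 / ([((1+r)^n − 1)/r]) = ¥270,602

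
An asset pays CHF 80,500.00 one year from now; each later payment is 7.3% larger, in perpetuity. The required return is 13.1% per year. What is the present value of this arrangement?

CHF 1,387,931.03

Periodic rate r = 0.131 per year.
Growing perpetuity (Gordon): PV = PMT₁ / (r − g) = 80,500 / (r − 0.073) = CHF 1,387,931.03.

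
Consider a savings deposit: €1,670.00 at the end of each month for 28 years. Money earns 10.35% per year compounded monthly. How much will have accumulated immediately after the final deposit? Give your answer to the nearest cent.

This is an ordinary annuity: 336 deposits of €1,670.00 at the end of each month.
Periodic rate r = 0.1035/12 per month; n is counted in months.
FV = PMT × [((1+r)^n − 1)/r] = 1,670 × [(1+r)^336 − 1] / r = €3,274,912.24

€3,274,912.24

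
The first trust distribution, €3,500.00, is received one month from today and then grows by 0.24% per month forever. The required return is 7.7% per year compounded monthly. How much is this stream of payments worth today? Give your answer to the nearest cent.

Periodic rate r = 0.077/12 per month.
Growing perpetuity (Gordon): PV = PMT₁ / (r − g) = 3,500 / (r − 0.0024) = €871,369.29.

€871,369.29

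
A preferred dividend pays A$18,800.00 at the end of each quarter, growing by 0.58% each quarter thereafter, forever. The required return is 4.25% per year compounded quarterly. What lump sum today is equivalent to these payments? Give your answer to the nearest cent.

Periodic rate r = 0.0425/4 per quarter.
Growing perpetuity (Gordon): PV = PMT₁ / (r − g) = 18,800 / (r − 0.0058) = A$3,896,373.06.

A$3,896,373.06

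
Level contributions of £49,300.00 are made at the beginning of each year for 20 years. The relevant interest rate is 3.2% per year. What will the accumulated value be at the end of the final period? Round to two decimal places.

This is an annuity due: 20 deposits of £49,300.00 at the beginning of each year.
Periodic rate r = 0.032 per year.
FV = PMT × [((1+r)^n − 1)/r] × (1+r) = 49,300 × [(1+r)^20 − 1] / r × (1+r) = £1,395,255.42

£1,395,255.42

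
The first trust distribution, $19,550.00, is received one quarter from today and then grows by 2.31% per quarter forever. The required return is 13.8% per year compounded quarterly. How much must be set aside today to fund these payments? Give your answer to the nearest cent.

Periodic rate r = 0.138/4 per quarter.
Growing perpetuity (Gordon): PV = PMT₁ / (r − g) = 19,550 / (r − 0.0231) = $1,714,912.28.

$1,714,912.28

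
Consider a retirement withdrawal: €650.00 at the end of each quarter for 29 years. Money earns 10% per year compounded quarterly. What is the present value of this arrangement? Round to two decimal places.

€24,517.46

This is an ordinary annuity: 116 payments of €650.00 at the end of each quarter.
Periodic rate r = 0.1/4 per quarter; n is counted in quarters.
PV = PMT × [(1 − (1+r)^−n)/r] = 650 × [1 − (1+r)^−116] / r = €24,517.46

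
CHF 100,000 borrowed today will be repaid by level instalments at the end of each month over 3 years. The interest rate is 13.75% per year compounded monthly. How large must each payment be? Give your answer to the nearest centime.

Level ordinary annuity; solve PV = PMT × [(1 − (1+r)^−n)/r] for PMT.
Periodic rate r = 0.1375/12 per month; n is counted in months.
With n = 36: PMT = 100,000 / ([(1 − (1+r)^−n)/r]) = CHF 3,405.63

CHF 3,405.63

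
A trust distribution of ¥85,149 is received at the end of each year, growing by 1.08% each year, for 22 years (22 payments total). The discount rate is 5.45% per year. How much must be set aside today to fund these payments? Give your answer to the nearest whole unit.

Periodic rate r = 0.0545 per year.
Growing ordinary annuity: PV = PMT₁ × [1 − ((1+g)/(1+r))^n] / (r − g) = 85,149 × [1 − ((1+0.0108)/(1+r))^22] / (r − 0.0108) = ¥1,180,583.

¥1,180,583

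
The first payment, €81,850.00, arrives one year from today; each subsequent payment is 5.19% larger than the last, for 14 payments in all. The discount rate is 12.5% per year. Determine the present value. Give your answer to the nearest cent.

Periodic rate r = 0.125 per year.
Growing ordinary annuity: PV = PMT₁ × [1 − ((1+g)/(1+r))^n] / (r − g) = 81,850 × [1 − ((1+0.0519)/(1+r))^14] / (r − 0.0519) = €682,571.31.

€682,571.31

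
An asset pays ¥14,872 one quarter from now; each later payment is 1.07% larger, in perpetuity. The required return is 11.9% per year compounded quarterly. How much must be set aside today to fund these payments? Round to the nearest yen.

¥780,682

Periodic rate r = 0.119/4 per quarter.
Growing perpetuity (Gordon): PV = PMT₁ / (r − g) = 14,872 / (r − 0.0107) = ¥780,682.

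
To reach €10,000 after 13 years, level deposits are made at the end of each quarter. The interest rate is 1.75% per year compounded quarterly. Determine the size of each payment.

Level ordinary annuity; solve FV = PMT × [((1+r)^n − 1)/r] for PMT.
Periodic rate r = 0.0175/4 per quarter; n is counted in quarters.
With n = 52: PMT = 10,000 / ([((1+r)^n − 1)/r]) = €171.68

€171.68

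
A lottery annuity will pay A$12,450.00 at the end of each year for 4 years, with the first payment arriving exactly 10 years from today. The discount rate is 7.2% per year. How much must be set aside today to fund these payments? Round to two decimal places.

A$22,454.35

Ordinary annuity of 4 payments, first payment at period 10.
Periodic rate r = 0.072 per year.
The ordinary-annuity PV formula values the stream one period before the first payment (period 9); discount that back 9 periods:
PV₀ = 12,450 × [1 − (1+r)^−4] / r × (1+r)^−9 = A$22,454.35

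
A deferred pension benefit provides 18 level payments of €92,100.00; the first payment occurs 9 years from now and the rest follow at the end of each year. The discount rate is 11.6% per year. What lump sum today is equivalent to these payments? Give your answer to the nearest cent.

Ordinary annuity of 18 payments, first payment at period 9.
Periodic rate r = 0.116 per year.
The ordinary-annuity PV formula values the stream one period before the first payment (period 8); discount that back 8 periods:
PV₀ = 92,100 × [1 − (1+r)^−18] / r × (1+r)^−8 = €284,215.45

€284,215.45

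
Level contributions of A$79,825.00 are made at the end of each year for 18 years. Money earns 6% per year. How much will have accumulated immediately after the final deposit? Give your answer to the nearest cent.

This is an ordinary annuity: 18 deposits of A$79,825.00 at the end of each year.
Periodic rate r = 0.06 per year.
FV = PMT × [((1+r)^n − 1)/r] = 79,825 × [(1+r)^18 − 1] / r = A$2,467,043.71

A$2,467,043.71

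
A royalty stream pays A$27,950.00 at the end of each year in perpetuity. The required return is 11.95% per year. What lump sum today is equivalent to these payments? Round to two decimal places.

A$233,891.21

Periodic rate r = 0.1195 per year.
Level perpetuity: PV = PMT / r = 27,950 / (0.1195) = A$233,891.21.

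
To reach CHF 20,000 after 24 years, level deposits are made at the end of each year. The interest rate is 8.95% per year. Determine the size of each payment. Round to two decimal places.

Level ordinary annuity; solve FV = PMT × [((1+r)^n − 1)/r] for PMT.
Periodic rate r = 0.0895 per year.
With n = 24: PMT = 20,000 / ([((1+r)^n − 1)/r]) = CHF 262.29

CHF 262.29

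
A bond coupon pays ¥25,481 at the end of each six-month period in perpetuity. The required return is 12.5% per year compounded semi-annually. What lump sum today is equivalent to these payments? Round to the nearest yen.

Periodic rate r = 0.125/2 per half-year.
Level perpetuity: PV = PMT / r = 25,481 / (0.125/2) = ¥407,696.

¥407,696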